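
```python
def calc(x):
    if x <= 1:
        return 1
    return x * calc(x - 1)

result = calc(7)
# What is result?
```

calc(7) = 7 * 6 * 5 * 4 * 3 * 2 * 1 = 5040

Answer: 5040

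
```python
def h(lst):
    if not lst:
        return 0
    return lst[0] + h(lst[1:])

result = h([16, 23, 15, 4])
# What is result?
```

16 + 23 + 15 + 4 + 0 = 58

Answer: 58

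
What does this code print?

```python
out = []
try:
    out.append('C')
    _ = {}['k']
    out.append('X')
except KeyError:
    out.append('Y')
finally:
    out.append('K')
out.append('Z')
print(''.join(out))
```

Execution trace: 'C' (try body) → 'Y' (except KeyError) → 'K' (finally) → 'Z' (after the try/except). Output: CYKZ

Answer: CYKZ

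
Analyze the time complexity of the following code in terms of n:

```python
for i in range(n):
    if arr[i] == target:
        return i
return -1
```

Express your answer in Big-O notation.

This is Linear search in an array. Time complexity: O(n).

Answer: O(n)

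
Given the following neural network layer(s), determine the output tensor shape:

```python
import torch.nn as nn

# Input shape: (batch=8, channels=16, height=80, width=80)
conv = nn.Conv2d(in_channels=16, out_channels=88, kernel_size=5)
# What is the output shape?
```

Input: (8, 16, 80, 80) -> Output: (8, 88, 76, 76)

Answer: (8, 88, 76, 76)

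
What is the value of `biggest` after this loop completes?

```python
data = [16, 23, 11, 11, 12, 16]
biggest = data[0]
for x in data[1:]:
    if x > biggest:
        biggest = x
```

Maximum of [16, 23, 11, 11, 12, 16]
`biggest` takes the values: 16 → 23

Answer: 23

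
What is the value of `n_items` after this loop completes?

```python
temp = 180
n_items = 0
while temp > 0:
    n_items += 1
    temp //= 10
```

Count digits by repeated division by 10
`n_items` takes the values: 0 → 1 → 2 → 3

Answer: 3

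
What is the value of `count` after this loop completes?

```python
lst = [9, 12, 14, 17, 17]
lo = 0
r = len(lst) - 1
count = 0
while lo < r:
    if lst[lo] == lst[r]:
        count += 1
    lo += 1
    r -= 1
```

Count matching pairs from ends
`count` takes the values: 0

Answer: 0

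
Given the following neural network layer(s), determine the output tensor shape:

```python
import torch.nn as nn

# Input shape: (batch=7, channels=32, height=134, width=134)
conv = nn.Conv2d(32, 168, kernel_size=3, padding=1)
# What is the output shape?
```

Input: (7, 32, 134, 134) -> Output: (7, 168, 134, 134)

Answer: (7, 168, 134, 134)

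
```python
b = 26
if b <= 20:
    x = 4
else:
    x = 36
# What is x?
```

Trace:
`b = 26` → b = 26
`if b <= 20: ...` → b <= 20 is False, take else branch → x = 36
So x = 36

Answer: 36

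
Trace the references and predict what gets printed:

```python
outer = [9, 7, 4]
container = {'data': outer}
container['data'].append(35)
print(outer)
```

Key concept: dict holds reference to list.
Step by step:
`outer = [9, 7, 4]` → outer = [9, 7, 4]
`container = {'data': outer}` → container = {'data': [9, 7, 4]}
`container['data'].append(35)` → outer = [9, 7, 4, 35]; container = {'data': [9, 7, 4, 35]}
`print(outer)` → prints [9, 7, 4, 35]

Answer: [9, 7, 4, 35]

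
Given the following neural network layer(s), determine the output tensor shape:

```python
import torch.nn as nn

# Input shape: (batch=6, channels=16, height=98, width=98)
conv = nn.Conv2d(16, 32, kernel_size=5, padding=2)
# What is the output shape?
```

Input: (6, 16, 98, 98) -> Output: (6, 32, 98, 98)

Answer: (6, 32, 98, 98)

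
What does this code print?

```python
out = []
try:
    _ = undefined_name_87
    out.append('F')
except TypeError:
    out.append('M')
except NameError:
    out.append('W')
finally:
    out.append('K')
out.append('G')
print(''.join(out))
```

Execution trace: 'W' (except NameError) → 'K' (finally) → 'G' (after the try/except). Output: WKG

Answer: WKG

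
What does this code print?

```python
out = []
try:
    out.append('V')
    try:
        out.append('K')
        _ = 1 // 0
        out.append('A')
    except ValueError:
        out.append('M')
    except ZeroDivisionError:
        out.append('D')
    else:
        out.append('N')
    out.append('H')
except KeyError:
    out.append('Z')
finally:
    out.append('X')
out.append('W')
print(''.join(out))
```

Execution trace: 'V' (try body) → 'K' (inner try body) → 'D' (inner except ZeroDivisionError) → 'H' (try body, no exception) → 'X' (finally) → 'W' (after the try/except). Output: VKDHXW

Answer: VKDHXW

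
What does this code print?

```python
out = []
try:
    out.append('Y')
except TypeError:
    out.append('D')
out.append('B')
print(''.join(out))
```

Execution trace: 'Y' (try body, no exception) → 'B' (after the try/except). Output: YB

Answer: YB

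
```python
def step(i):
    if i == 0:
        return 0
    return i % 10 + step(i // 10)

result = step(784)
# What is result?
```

Sum of digits of 784: 4 + 8 + 7 = 19

Answer: 19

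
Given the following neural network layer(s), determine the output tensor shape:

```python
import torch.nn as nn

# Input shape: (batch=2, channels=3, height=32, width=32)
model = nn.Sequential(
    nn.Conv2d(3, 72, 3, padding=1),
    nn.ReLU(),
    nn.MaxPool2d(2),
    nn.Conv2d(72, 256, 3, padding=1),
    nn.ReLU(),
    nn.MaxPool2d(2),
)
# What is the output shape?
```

Input: (2, 3, 32, 32) -> after first Conv2d: (2, 72, 32, 32) -> after first MaxPool2d: (2, 72, 16, 16) -> after second Conv2d: (2, 256, 16, 16) -> Output: (2, 256, 8, 8)

Answer: (2, 256, 8, 8)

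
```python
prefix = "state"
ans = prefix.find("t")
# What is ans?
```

Trace:
`prefix = "state"` → prefix = 'state'
`ans = prefix.find("t")` → ans = 1
So ans = 1

Answer: 1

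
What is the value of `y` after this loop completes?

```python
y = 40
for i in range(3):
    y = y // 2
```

Halve 3 times: 40 // 2^3 = 5
`y` takes the values: 40 → 20 → 10 → 5

Answer: 5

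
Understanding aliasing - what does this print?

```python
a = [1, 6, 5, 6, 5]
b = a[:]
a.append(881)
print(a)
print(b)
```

Key concept: slice [:] creates copy.
Step by step:
`a = [1, 6, 5, 6, 5]` → a = [1, 6, 5, 6, 5]
`b = a[:]` → b = [1, 6, 5, 6, 5]
`a.append(881)` → a = [1, 6, 5, 6, 5, 881]
`print(a)` → prints [1, 6, 5, 6, 5, 881]
`print(b)` → prints [1, 6, 5, 6, 5]

Answer:
[1, 6, 5, 6, 5, 881]
[1, 6, 5, 6, 5]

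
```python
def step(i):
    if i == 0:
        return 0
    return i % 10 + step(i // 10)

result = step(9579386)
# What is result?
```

Sum of digits of 9579386: 6 + 8 + 3 + 9 + 7 + 5 + 9 = 47

Answer: 47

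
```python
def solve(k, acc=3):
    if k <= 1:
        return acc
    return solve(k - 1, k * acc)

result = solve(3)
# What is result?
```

Accumulator trace (n, acc): (3, 3) -> (2, 9) -> (1, 18) -> return 18

Answer: 18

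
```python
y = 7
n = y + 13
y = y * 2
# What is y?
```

Trace:
`y = 7` → y = 7
`n = y + 13` → n = 20
`y = y * 2` → y = 14
So y = 14

Answer: 14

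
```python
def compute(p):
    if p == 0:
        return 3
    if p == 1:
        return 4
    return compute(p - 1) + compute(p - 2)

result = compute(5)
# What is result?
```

Build up from base cases: compute(0)=3, compute(1)=4, compute(2)=7, compute(3)=11, compute(4)=18, compute(5)=29

Answer: 29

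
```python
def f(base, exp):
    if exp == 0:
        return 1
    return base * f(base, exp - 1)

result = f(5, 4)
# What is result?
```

f(5, 4) = 5 * 5 * 5 * 5 = 625

Answer: 625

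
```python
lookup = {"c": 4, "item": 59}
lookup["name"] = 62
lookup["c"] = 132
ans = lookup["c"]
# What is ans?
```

Trace:
`lookup = {"c": 4, "item": 59}` → lookup = {'c': 4, 'item': 59}
`lookup["name"] = 62` → lookup = {'c': 4, 'item': 59, 'name': 62}
`lookup["c"] = 132` → lookup = {'c': 132, 'item': 59, 'name': 62}
`ans = lookup["c"]` → ans = 132
So ans = 132

Answer: 132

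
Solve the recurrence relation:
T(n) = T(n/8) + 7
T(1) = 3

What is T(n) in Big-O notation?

Each step divides n by 8 and adds 7. After log_8(n) steps we reach T(1)=3. So T(n) = 7·log_8(n) + 3 = O(log n).

Answer: O(log n)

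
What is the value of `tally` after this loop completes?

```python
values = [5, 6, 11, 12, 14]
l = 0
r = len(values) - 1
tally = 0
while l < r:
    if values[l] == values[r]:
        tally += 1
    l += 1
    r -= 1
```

Count matching pairs from ends
`tally` takes the values: 0

Answer: 0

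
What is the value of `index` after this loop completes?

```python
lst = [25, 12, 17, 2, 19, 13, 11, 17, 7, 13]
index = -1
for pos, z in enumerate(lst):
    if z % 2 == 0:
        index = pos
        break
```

First even number index in [25, 12, 17, 2, 19, 13, 11, 17, 7, 13]
`index` takes the values: -1 → 1

Answer: 1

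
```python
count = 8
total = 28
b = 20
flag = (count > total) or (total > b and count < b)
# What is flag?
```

Trace:
`count = 8` → count = 8
`total = 28` → total = 28
`b = 20` → b = 20
`flag = (count > total) or (total > b and count < b)` → flag = True
So flag = True

Answer: True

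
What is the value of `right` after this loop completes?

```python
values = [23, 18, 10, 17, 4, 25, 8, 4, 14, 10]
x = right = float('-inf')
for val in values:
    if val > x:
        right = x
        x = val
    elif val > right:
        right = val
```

Second largest (with repeats) in [23, 18, 10, 17, 4, 25, 8, 4, 14, 10]
`right` takes the values: -inf → 18 → 23

Answer: 23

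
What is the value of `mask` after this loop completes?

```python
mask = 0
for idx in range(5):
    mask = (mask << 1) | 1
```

Build 5 consecutive 1-bits: 0b11111
`mask` takes the values: 0 → 1 → 3 → 7 → 15 → 31

Answer: 31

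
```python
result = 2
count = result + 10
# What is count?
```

Trace:
`result = 2` → result = 2
`count = result + 10` → count = 12
So count = 12

Answer: 12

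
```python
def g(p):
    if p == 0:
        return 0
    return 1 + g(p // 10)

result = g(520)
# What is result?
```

Count of digits of 520: 3

Answer: 3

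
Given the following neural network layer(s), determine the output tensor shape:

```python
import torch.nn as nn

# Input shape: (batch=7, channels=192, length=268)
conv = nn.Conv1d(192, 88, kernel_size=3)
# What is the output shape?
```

Input: (7, 192, 268) -> Output: (7, 88, 266)

Answer: (7, 88, 266)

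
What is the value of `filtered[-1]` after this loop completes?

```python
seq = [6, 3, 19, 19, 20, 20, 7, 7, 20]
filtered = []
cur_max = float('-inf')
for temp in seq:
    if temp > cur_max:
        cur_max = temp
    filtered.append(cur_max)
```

Running max ends at 20
`filtered` takes the values: [] → [6] → [6, 6] → [6, 6, 19] → [6, 6, 19, 19] → [6, 6, 19, 19, 20] → [6, 6, 19, 19, 20, 20] → [6, 6, 19, 19, 20, 20, 20] → [6, 6, 19, 19, 20, 20, 20, 20] → [6, 6, 19, 19, 20, 20, 20, 20, 20]
So `filtered[-1]` = 20

Answer: 20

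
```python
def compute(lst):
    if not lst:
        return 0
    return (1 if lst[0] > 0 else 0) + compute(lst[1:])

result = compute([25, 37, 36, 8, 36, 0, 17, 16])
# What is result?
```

Count of positive elements in [25, 37, 36, 8, 36, 0, 17, 16] = 7

Answer: 7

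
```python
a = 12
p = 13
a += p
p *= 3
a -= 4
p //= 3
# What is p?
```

Trace:
`a = 12` → a = 12
`p = 13` → p = 13
`a += p` → a = 25
`p *= 3` → p = 39
`a -= 4` → a = 21
`p //= 3` → p = 13
So p = 13

Answer: 13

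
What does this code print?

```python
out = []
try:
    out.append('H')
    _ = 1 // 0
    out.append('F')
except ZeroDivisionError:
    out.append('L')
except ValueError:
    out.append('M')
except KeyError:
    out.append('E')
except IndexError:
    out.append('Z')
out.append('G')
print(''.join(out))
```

Execution trace: 'H' (try body) → 'L' (except ZeroDivisionError) → 'G' (after the try/except). Output: HLG

Answer: HLG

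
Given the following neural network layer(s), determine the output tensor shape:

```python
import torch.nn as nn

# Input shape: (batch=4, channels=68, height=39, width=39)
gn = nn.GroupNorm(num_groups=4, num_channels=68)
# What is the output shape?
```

Input: (4, 68, 39, 39) -> Output: (4, 68, 39, 39)

Answer: (4, 68, 39, 39)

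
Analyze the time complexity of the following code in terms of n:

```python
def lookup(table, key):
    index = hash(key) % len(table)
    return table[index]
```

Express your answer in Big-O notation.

This is Hash table lookup (average case). Time complexity: O(1).

Answer: O(1)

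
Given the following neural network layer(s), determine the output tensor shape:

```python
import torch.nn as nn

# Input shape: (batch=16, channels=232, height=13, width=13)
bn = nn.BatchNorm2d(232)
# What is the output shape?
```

Input: (16, 232, 13, 13) -> Output: (16, 232, 13, 13)

Answer: (16, 232, 13, 13)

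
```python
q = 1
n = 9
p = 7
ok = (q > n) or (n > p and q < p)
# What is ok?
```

Trace:
`q = 1` → q = 1
`n = 9` → n = 9
`p = 7` → p = 7
`ok = (q > n) or (n > p and q < p)` → ok = True
So ok = True

Answer: True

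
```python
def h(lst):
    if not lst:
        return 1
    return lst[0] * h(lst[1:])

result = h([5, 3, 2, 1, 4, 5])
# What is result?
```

Product over [5, 3, 2, 1, 4, 5] = 5 * 3 * 2 * 1 * 4 * 5 = 600

Answer: 600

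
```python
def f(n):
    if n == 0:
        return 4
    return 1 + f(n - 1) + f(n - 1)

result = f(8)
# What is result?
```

f(n) = 1 + 2·f(n-1), f(0)=4. Closed form: (4+1)·2^8 - 1 = 1279.

Answer: 1279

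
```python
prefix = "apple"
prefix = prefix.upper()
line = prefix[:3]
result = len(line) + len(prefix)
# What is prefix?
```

Trace:
`prefix = "apple"` → prefix = 'apple'
`prefix = prefix.upper()` → prefix = 'APPLE'
`line = prefix[:3]` → line = 'APP'
`result = len(line) + len(prefix)` → result = 8
So prefix = 'APPLE'

Answer: 'APPLE'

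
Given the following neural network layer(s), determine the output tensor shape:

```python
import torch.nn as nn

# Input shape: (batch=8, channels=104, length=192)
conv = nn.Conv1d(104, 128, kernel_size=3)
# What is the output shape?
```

Input: (8, 104, 192) -> Output: (8, 128, 190)

Answer: (8, 128, 190)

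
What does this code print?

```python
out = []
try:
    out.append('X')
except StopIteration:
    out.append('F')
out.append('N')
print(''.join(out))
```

Execution trace: 'X' (try body, no exception) → 'N' (after the try/except). Output: XN

Answer: XN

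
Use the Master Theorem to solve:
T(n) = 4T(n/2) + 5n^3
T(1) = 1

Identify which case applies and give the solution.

a=4, b=2, f(n)=5n^3. log_2(4) = 2. Since c=3 > 2 and the regularity condition holds (4(n/2)^3 = (4/2^3)n^3 with 4/2^3 < 1), Case 3 applies: T(n) = Θ(f(n)) = O(n^3).

Answer: O(n^3) - Case 3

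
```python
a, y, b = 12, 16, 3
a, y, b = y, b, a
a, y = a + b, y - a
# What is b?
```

Trace:
`a, y, b = 12, 16, 3` → a = 12; y = 16; b = 3
`a, y, b = y, b, a` → a = 16; y = 3; b = 12
`a, y = a + b, y - a` → a = 28; y = -13
So b = 12

Answer: 12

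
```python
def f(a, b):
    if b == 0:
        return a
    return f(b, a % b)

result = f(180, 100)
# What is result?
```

f(180, 100) -> f(100, 80) -> f(80, 20) -> f(20, 0) -> 20

Answer: 20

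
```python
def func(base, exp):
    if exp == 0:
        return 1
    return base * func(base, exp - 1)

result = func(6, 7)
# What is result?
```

func(6, 7) = 6 * 6 * 6 * 6 * 6 * 6 * 6 = 279936

Answer: 279936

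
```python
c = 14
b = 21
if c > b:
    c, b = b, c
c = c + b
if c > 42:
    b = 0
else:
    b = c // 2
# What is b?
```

Trace:
`c = 14` → c = 14
`b = 21` → b = 21
`if c > b: ...` → c > b is False → no variable changes
`c = c + b` → c = 35
`if c > 42: ...` → c > 42 is False, take else branch → b = 17
So b = 17

Answer: 17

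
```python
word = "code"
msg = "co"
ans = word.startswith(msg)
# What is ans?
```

Trace:
`word = "code"` → word = 'code'
`msg = "co"` → msg = 'co'
`ans = word.startswith(msg)` → ans = True
So ans = True

Answer: True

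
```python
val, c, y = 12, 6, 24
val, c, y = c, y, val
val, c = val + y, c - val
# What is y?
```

Trace:
`val, c, y = 12, 6, 24` → val = 12; c = 6; y = 24
`val, c, y = c, y, val` → val = 6; c = 24; y = 12
`val, c = val + y, c - val` → val = 18; c = 18
So y = 12

Answer: 12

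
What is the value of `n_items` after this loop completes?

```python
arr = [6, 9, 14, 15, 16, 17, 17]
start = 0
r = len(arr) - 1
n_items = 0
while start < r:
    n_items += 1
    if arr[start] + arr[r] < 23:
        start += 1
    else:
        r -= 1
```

Steps to find pair summing to 23
`n_items` takes the values: 0 → 1 → 2 → 3 → 4 → 5 → 6

Answer: 6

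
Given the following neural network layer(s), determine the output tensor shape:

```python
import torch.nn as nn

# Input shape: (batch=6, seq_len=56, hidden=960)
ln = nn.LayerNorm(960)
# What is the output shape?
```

Input: (6, 56, 960) -> Output: (6, 56, 960)

Answer: (6, 56, 960)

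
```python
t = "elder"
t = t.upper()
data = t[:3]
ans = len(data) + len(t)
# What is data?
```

Trace:
`t = "elder"` → t = 'elder'
`t = t.upper()` → t = 'ELDER'
`data = t[:3]` → data = 'ELD'
`ans = len(data) + len(t)` → ans = 8
So data = 'ELD'

Answer: 'ELD'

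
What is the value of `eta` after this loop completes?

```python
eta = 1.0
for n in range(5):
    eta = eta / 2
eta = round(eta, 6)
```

Halving LR 5 times: 1 / 2^5
`eta` takes the values: 1.0 → 0.5 → 0.25 → 0.125 → 0.0625 → 0.03125

Answer: 0.03125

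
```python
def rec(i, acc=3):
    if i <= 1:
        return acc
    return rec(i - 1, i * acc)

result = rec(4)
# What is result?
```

Accumulator trace (n, acc): (4, 3) -> (3, 12) -> (2, 36) -> (1, 72) -> return 72

Answer: 72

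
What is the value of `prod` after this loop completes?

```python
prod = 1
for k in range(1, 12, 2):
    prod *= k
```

Product of 1, 3, 5, ... up to 11
`prod` takes the values: 1 → 3 → 15 → 105 → 945 → 10395

Answer: 10395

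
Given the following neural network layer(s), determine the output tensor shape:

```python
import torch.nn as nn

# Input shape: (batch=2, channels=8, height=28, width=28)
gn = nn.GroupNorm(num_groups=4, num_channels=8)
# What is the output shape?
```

Input: (2, 8, 28, 28) -> Output: (2, 8, 28, 28)

Answer: (2, 8, 28, 28)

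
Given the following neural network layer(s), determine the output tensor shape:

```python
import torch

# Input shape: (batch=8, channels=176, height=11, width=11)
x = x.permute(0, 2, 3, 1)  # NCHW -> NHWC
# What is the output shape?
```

Input: (8, 176, 11, 11) -> Output: (8, 11, 11, 176)

Answer: (8, 11, 11, 176)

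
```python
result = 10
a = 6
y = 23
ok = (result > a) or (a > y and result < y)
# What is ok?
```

Trace:
`result = 10` → result = 10
`a = 6` → a = 6
`y = 23` → y = 23
`ok = (result > a) or (a > y and result < y)` → ok = True
So ok = True

Answer: True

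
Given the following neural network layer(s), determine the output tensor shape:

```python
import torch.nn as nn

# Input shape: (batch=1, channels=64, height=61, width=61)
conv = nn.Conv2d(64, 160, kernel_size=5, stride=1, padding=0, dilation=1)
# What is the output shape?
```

Input: (1, 64, 61, 61) -> Output: (1, 160, 57, 57)

Answer: (1, 160, 57, 57)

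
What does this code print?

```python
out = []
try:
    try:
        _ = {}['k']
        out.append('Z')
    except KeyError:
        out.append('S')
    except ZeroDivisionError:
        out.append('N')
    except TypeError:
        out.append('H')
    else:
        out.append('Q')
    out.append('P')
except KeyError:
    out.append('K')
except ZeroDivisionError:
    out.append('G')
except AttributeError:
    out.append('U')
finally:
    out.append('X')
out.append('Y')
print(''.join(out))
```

Execution trace: 'S' (inner except KeyError) → 'P' (try body, no exception) → 'X' (finally) → 'Y' (after the try/except). Output: SPXY

Answer: SPXY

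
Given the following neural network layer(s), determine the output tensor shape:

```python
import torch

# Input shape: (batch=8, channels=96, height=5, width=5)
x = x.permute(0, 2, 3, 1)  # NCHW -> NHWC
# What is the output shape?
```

Input: (8, 96, 5, 5) -> Output: (8, 5, 5, 96)

Answer: (8, 5, 5, 96)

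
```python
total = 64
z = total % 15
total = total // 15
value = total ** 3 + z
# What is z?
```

Trace:
`total = 64` → total = 64
`z = total % 15` → z = 4
`total = total // 15` → total = 4
`value = total ** 3 + z` → value = 68
So z = 4

Answer: 4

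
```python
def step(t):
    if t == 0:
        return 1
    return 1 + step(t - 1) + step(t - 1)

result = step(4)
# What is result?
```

step(t) = 1 + 2·step(t-1), step(0)=1. Closed form: (1+1)·2^4 - 1 = 31.

Answer: 31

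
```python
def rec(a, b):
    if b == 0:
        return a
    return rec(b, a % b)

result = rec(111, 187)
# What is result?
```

rec(111, 187) -> rec(187, 111) -> rec(111, 76) -> rec(76, 35) -> rec(35, 6) -> rec(6, 5) -> rec(5, 1) -> rec(1, 0) -> 1

Answer: 1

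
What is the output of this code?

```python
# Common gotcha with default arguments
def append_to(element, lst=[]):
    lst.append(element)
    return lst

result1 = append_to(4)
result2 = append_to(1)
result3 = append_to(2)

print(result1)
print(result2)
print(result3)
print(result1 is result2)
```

Key concept: mutable default argument gotcha.
Step by step:
`result1 = append_to(4)` → result1 = [4]
`result2 = append_to(1)` → result1 = [4, 1] (same object as result2); result2 = [4, 1] (same object as result1)
`result3 = append_to(2)` → result1 = [4, 1, 2] (same object as result2, result3); result2 = [4, 1, 2] (same object as result1, result3); result3 = [4, 1, 2] (same object as result1, result2)
`print(result1)` → prints [4, 1, 2]
`print(result2)` → prints [4, 1, 2]
`print(result3)` → prints [4, 1, 2]
`print(result1 is result2)` → prints True

Answer:
[4, 1, 2]
[4, 1, 2]
[4, 1, 2]
True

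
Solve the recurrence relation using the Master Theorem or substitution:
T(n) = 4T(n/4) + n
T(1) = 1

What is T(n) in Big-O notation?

By Master Theorem: a=4, b=4, f(n)=n. Since log_4(4) = 1 and f(n) = Θ(n^1), Case 2 applies. T(n) = O(n log n).

Answer: O(n log n)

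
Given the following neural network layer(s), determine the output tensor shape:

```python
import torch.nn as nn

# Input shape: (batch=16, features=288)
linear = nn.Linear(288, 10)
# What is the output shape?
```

Input: (16, 288) -> Output: (16, 10)

Answer: (16, 10)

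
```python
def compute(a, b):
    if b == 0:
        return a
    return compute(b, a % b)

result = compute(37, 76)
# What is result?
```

compute(37, 76) -> compute(76, 37) -> compute(37, 2) -> compute(2, 1) -> compute(1, 0) -> 1

Answer: 1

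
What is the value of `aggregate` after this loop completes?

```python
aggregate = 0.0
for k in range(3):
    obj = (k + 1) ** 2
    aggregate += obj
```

Sum of squared losses 1² + 2² + ... + 3²
`aggregate` takes the values: 0.0 → 1.0 → 5.0 → 14.0

Answer: 14.0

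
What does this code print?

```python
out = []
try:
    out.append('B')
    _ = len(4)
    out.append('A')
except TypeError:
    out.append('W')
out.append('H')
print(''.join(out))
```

Execution trace: 'B' (try body) → 'W' (except TypeError) → 'H' (after the try/except). Output: BWH

Answer: BWH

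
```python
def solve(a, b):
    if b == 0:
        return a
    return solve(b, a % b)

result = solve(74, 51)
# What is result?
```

solve(74, 51) -> solve(51, 23) -> solve(23, 5) -> solve(5, 3) -> solve(3, 2) -> solve(2, 1) -> solve(1, 0) -> 1

Answer: 1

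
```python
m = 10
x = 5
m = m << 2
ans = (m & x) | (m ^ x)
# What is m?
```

Trace:
`m = 10` → m = 10
`x = 5` → x = 5
`m = m << 2` → m = 40
`ans = (m & x) | (m ^ x)` → ans = 45
So m = 40

Answer: 40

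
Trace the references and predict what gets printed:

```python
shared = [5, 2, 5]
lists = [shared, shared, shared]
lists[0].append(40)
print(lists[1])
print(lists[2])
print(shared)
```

Key concept: list of same reference.
Step by step:
`shared = [5, 2, 5]` → shared = [5, 2, 5]
`lists = [shared, shared, shared]` → lists = [[5, 2, 5], [5, 2, 5], [5, 2, 5]]
`lists[0].append(40)` → shared = [5, 2, 5, 40]; lists = [[5, 2, 5, 40], [5, 2, 5, 40], [5, 2, 5, 40]]
`print(lists[1])` → prints [5, 2, 5, 40]
`print(lists[2])` → prints [5, 2, 5, 40]
`print(shared)` → prints [5, 2, 5, 40]

Answer:
[5, 2, 5, 40]
[5, 2, 5, 40]
[5, 2, 5, 40]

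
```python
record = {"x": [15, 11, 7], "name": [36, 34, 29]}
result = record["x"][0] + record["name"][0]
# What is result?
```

Trace:
`record = {"x": [15, 11, 7], "name": [36, 34, 29]}` → record = {'x': [15, 11, 7], 'name': [36, 34, 29]}
`result = record["x"][0] + record["name"][0]` → result = 51
So result = 51

Answer: 51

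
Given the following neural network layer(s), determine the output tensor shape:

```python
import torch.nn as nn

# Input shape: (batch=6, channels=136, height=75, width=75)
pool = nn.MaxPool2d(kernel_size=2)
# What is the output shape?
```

Input: (6, 136, 75, 75) -> Output: (6, 136, 37, 37)

Answer: (6, 136, 37, 37)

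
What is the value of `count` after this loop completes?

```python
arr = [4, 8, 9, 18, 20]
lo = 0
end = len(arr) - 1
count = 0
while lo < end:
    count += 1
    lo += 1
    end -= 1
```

Iterations until pointers meet (list length 5)
`count` takes the values: 0 → 1 → 2

Answer: 2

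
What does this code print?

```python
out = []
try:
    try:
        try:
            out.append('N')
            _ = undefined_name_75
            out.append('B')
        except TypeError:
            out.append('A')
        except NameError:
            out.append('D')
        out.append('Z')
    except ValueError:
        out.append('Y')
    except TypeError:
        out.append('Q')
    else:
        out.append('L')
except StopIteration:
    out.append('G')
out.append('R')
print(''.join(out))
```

Execution trace: 'N' (inner try body) → 'D' (inner except NameError) → 'Z' (try body, no exception) → 'L' (else) → 'R' (after the try/except). Output: NDZLR

Answer: NDZLR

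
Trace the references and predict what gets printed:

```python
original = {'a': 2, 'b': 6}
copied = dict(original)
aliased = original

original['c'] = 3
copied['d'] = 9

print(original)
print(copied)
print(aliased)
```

Key concept: dict() creates copy, assignment creates alias.
Step by step:
`original = {'a': 2, 'b': 6}` → original = {'a': 2, 'b': 6}
`copied = dict(original)` → copied = {'a': 2, 'b': 6}
`aliased = original` → aliased = {'a': 2, 'b': 6} (same object as original)
`original['c'] = 3` → original = {'a': 2, 'b': 6, 'c': 3} (same object as aliased); aliased = {'a': 2, 'b': 6, 'c': 3} (same object as original)
`copied['d'] = 9` → copied = {'a': 2, 'b': 6, 'd': 9}
`print(original)` → prints {'a': 2, 'b': 6, 'c': 3}
`print(copied)` → prints {'a': 2, 'b': 6, 'd': 9}
`print(aliased)` → prints {'a': 2, 'b': 6, 'c': 3}

Answer:
{'a': 2, 'b': 6, 'c': 3}
{'a': 2, 'b': 6, 'd': 9}
{'a': 2, 'b': 6, 'c': 3}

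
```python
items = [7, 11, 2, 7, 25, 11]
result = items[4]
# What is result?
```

Trace:
`items = [7, 11, 2, 7, 25, 11]` → items = [7, 11, 2, 7, 25, 11]
`result = items[4]` → result = 25
So result = 25

Answer: 25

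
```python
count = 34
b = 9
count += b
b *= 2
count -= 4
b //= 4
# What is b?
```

Trace:
`count = 34` → count = 34
`b = 9` → b = 9
`count += b` → count = 43
`b *= 2` → b = 18
`count -= 4` → count = 39
`b //= 4` → b = 4
So b = 4

Answer: 4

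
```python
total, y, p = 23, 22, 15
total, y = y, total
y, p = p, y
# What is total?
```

Trace:
`total, y, p = 23, 22, 15` → total = 23; y = 22; p = 15
`total, y = y, total` → total = 22; y = 23
`y, p = p, y` → y = 15; p = 23
So total = 22

Answer: 22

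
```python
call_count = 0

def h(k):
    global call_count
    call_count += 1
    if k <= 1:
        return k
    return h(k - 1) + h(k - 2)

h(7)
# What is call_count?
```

Calls(k) = 1 + Calls(k-1) + Calls(k-2); Calls(0)=Calls(1)=1. For k=7 this gives 41.

Answer: 41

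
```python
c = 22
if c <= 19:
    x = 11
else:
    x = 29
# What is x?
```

Trace:
`c = 22` → c = 22
`if c <= 19: ...` → c <= 19 is False, take else branch → x = 29
So x = 29

Answer: 29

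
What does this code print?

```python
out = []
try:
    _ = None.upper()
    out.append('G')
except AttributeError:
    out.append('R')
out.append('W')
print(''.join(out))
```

Execution trace: 'R' (except AttributeError) → 'W' (after the try/except). Output: RW

Answer: RW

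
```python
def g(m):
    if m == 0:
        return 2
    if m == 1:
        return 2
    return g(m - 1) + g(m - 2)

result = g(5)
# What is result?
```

Build up from base cases: g(0)=2, g(1)=2, g(2)=4, g(3)=6, g(4)=10, g(5)=16

Answer: 16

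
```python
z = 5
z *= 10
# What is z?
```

Trace:
`z = 5` → z = 5
`z *= 10` → z = 50
So z = 50

Answer: 50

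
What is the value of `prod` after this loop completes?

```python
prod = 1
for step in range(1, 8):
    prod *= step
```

7! = 5040
`prod` takes the values: 1 → 2 → 6 → 24 → 120 → 720 → 5040

Answer: 5040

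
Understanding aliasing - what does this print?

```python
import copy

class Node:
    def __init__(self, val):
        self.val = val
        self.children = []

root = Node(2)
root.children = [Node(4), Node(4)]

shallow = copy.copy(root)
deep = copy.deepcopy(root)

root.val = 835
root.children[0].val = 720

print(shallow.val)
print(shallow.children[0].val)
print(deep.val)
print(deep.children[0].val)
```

Key concept: deep copy with custom objects.
Step by step:
`root = Node(2)` → root = Node(val=2, children=[])
`root.children = [Node(4), Node(4)]` → root = Node(val=2, children=[Node(val=4, children=[]), Node(val=4, children=[])])
`shallow = copy.copy(root)` → shallow = Node(val=2, children=[Node(val=4, children=[]), Node(val=4, children=[])])
`deep = copy.deepcopy(root)` → deep = Node(val=2, children=[Node(val=4, children=[]), Node(val=4, children=[])])
`root.val = 835` → root = Node(val=835, children=[Node(val=4, children=[]), Node(val=4, children=[])])
`root.children[0].val = 720` → root = Node(val=835, children=[Node(val=720, children=[]), Node(val=4, children=[])]); shallow = Node(val=2, children=[Node(val=720, children=[]), Node(val=4, children=[])])
`print(shallow.val)` → prints 2
`print(shallow.children[0].val)` → prints 720
`print(deep.val)` → prints 2
`print(deep.children[0].val)` → prints 4

Answer:
2
720
2
4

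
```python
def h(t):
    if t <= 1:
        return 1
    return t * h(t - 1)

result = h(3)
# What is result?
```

h(3) = 3 * 2 * 1 = 6

Answer: 6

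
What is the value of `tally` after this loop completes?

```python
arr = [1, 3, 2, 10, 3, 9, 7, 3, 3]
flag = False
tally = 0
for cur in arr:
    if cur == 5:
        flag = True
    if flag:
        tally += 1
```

Count elements after first 5 in [1, 3, 2, 10, 3, 9, 7, 3, 3]
`tally` takes the values: 0

Answer: 0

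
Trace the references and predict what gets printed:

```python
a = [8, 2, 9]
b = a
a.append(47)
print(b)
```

Key concept: basic list aliasing.
Step by step:
`a = [8, 2, 9]` → a = [8, 2, 9]
`b = a` → b = [8, 2, 9] (same object as a)
`a.append(47)` → a = [8, 2, 9, 47] (same object as b); b = [8, 2, 9, 47] (same object as a)
`print(b)` → prints [8, 2, 9, 47]

Answer: [8, 2, 9, 47]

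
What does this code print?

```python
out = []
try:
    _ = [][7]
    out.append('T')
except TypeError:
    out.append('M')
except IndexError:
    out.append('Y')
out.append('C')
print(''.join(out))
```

Execution trace: 'Y' (except IndexError) → 'C' (after the try/except). Output: YC

Answer: YC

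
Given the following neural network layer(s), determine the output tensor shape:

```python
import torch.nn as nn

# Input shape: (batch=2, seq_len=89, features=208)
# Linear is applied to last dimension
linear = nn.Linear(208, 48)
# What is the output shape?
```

Input: (2, 89, 208) -> Output: (2, 89, 48)

Answer: (2, 89, 48)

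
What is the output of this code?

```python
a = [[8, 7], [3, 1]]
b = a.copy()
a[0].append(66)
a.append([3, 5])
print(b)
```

Key concept: shallow copy with nested lists.
Step by step:
`a = [[8, 7], [3, 1]]` → a = [[8, 7], [3, 1]]
`b = a.copy()` → b = [[8, 7], [3, 1]]
`a[0].append(66)` → a = [[8, 7, 66], [3, 1]]; b = [[8, 7, 66], [3, 1]]
`a.append([3, 5])` → a = [[8, 7, 66], [3, 1], [3, 5]]
`print(b)` → prints [[8, 7, 66], [3, 1]]

Answer: [[8, 7, 66], [3, 1]]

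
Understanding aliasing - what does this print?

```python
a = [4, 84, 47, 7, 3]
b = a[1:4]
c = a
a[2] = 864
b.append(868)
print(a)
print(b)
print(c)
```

Key concept: slice vs alias.
Step by step:
`a = [4, 84, 47, 7, 3]` → a = [4, 84, 47, 7, 3]
`b = a[1:4]` → b = [84, 47, 7]
`c = a` → c = [4, 84, 47, 7, 3] (same object as a)
`a[2] = 864` → a = [4, 84, 864, 7, 3] (same object as c); c = [4, 84, 864, 7, 3] (same object as a)
`b.append(868)` → b = [84, 47, 7, 868]
`print(a)` → prints [4, 84, 864, 7, 3]
`print(b)` → prints [84, 47, 7, 868]
`print(c)` → prints [4, 84, 864, 7, 3]

Answer:
[4, 84, 864, 7, 3]
[84, 47, 7, 868]
[4, 84, 864, 7, 3]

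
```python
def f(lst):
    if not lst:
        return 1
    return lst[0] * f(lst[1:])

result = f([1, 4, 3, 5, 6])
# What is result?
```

Product over [1, 4, 3, 5, 6] = 1 * 4 * 3 * 5 * 6 = 360

Answer: 360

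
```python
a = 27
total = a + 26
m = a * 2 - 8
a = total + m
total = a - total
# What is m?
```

Trace:
`a = 27` → a = 27
`total = a + 26` → total = 53
`m = a * 2 - 8` → m = 46
`a = total + m` → a = 99
`total = a - total` → total = 46
So m = 46

Answer: 46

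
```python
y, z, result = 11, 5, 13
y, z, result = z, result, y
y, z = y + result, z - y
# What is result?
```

Trace:
`y, z, result = 11, 5, 13` → y = 11; z = 5; result = 13
`y, z, result = z, result, y` → y = 5; z = 13; result = 11
`y, z = y + result, z - y` → y = 16; z = 8
So result = 11

Answer: 11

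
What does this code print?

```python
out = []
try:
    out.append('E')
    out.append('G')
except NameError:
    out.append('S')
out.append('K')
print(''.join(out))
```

Execution trace: 'E' (try body) → 'G' (try body, no exception) → 'K' (after the try/except). Output: EGK

Answer: EGK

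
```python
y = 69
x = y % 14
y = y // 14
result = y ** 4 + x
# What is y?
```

Trace:
`y = 69` → y = 69
`x = y % 14` → x = 13
`y = y // 14` → y = 4
`result = y ** 4 + x` → result = 269
So y = 4

Answer: 4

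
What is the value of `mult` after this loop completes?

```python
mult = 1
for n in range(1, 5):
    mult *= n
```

4! = 24
`mult` takes the values: 1 → 2 → 6 → 24

Answer: 24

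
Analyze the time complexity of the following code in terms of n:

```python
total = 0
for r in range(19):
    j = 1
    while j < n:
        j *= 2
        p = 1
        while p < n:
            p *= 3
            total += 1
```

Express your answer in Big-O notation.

Each loop level contributes: 1 × log n × log n. Multiplying the contributions gives O(log² n).

Answer: O(log² n)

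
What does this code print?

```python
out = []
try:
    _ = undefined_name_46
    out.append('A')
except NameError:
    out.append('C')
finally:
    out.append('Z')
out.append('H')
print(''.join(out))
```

Execution trace: 'C' (except NameError) → 'Z' (finally) → 'H' (after the try/except). Output: CZH

Answer: CZH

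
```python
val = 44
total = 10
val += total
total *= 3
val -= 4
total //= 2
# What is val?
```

Trace:
`val = 44` → val = 44
`total = 10` → total = 10
`val += total` → val = 54
`total *= 3` → total = 30
`val -= 4` → val = 50
`total //= 2` → total = 15
So val = 50

Answer: 50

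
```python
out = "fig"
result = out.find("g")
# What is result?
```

Trace:
`out = "fig"` → out = 'fig'
`result = out.find("g")` → result = 2
So result = 2

Answer: 2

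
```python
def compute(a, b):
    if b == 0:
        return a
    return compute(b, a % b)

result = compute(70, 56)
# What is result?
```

compute(70, 56) -> compute(56, 14) -> compute(14, 0) -> 14

Answer: 14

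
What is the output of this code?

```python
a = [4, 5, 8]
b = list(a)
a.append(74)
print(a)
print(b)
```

Key concept: list() constructor creates copy.
Step by step:
`a = [4, 5, 8]` → a = [4, 5, 8]
`b = list(a)` → b = [4, 5, 8]
`a.append(74)` → a = [4, 5, 8, 74]
`print(a)` → prints [4, 5, 8, 74]
`print(b)` → prints [4, 5, 8]

Answer:
[4, 5, 8, 74]
[4, 5, 8]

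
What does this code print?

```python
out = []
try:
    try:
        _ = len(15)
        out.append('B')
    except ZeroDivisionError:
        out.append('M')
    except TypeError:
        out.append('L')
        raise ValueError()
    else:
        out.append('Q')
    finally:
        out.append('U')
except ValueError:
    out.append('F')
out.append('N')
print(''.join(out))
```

Execution trace: 'L' (inner except TypeError) → 'U' (inner finally) → 'F' (outer except ValueError) → 'N' (after the try/except). Output: LUFN

Answer: LUFN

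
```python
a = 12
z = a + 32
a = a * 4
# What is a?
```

Trace:
`a = 12` → a = 12
`z = a + 32` → z = 44
`a = a * 4` → a = 48
So a = 48

Answer: 48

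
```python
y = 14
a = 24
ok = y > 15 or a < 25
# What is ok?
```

Trace:
`y = 14` → y = 14
`a = 24` → a = 24
`ok = y > 15 or a < 25` → ok = True
So ok = True

Answer: True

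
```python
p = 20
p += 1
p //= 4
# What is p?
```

Trace:
`p = 20` → p = 20
`p += 1` → p = 21
`p //= 4` → p = 5
So p = 5

Answer: 5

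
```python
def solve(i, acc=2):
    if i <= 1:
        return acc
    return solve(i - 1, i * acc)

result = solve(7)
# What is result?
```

Accumulator trace (n, acc): (7, 2) -> (6, 14) -> (5, 84) -> (4, 420) -> (3, 1680) -> (2, 5040) -> (1, 10080) -> return 10080

Answer: 10080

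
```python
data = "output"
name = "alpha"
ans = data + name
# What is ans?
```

Trace:
`data = "output"` → data = 'output'
`name = "alpha"` → name = 'alpha'
`ans = data + name` → ans = 'outputalpha'
So ans = 'outputalpha'

Answer: 'outputalpha'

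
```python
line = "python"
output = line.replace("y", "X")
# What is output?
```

Trace:
`line = "python"` → line = 'python'
`output = line.replace("y", "X")` → output = 'pXthon'
So output = 'pXthon'

Answer: 'pXthon'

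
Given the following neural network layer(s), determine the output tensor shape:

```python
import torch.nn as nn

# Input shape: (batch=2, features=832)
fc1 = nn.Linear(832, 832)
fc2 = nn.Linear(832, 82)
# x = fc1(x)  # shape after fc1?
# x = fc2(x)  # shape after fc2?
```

Input: (2, 832) -> after fc1: (2, 832) -> Output: (2, 82)

Answer: (2, 82)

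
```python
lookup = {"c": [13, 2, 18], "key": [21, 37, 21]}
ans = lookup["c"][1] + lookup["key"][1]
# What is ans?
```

Trace:
`lookup = {"c": [13, 2, 18], "key": [21, 37, 21]}` → lookup = {'c': [13, 2, 18], 'key': [21, 37, 21]}
`ans = lookup["c"][1] + lookup["key"][1]` → ans = 39
So ans = 39

Answer: 39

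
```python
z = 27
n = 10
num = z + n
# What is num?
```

Trace:
`z = 27` → z = 27
`n = 10` → n = 10
`num = z + n` → num = 37
So num = 37

Answer: 37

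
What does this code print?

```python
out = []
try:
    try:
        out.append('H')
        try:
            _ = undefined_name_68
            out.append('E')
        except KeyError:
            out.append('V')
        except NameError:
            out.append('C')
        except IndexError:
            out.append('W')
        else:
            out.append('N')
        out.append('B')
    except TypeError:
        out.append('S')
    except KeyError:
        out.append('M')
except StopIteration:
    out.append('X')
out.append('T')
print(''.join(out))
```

Execution trace: 'H' (try body) → 'C' (inner except NameError) → 'B' (try body, no exception) → 'T' (after the try/except). Output: HCBT

Answer: HCBT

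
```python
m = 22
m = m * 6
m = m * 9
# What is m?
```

Trace:
`m = 22` → m = 22
`m = m * 6` → m = 132
`m = m * 9` → m = 1188
So m = 1188

Answer: 1188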